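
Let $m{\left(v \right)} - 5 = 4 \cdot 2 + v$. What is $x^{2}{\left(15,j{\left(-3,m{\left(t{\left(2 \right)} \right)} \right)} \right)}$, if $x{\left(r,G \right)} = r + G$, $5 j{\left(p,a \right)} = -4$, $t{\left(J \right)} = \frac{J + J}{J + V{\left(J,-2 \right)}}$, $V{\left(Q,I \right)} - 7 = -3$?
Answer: $\frac{5041}{25} \approx 201.64$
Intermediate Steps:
$V{\left(Q,I \right)} = 4$ ($V{\left(Q,I \right)} = 7 - 3 = 4$)
$t{\left(J \right)} = \frac{2 J}{4 + J}$ ($t{\left(J \right)} = \frac{J + J}{J + 4} = \frac{2 J}{4 + J}$)
$m{\left(v \right)} = 13 + v$ ($m{\left(v \right)} = 5 + \left(4 \cdot 2 + v\right) = 5 + \left(8 + v\right) = 13 + v$)
$j{\left(p,a \right)} = - \frac{4}{5}$ ($j{\left(p,a \right)} = \frac{1}{5} \left(-4\right) = - \frac{4}{5}$)
$x{\left(r,G \right)} = G + r$
$x^{2}{\left(15,j{\left(-3,m{\left(t{\left(2 \right)} \right)} \right)} \right)} = \left(- \frac{4}{5} + 15\right)^{2} = \left(\frac{71}{5}\right)^{2} = \frac{5041}{25}$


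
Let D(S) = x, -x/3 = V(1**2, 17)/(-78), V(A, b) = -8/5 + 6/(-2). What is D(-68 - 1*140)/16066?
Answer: -23/2088580 ≈ -1.1012e-5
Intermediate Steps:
V(A, b) = -23/5 (V(A, b) = -8*1/5 + 6*(-1/2) = -8/5 - 3 = -23/5)
x = -23/130 (x = -(-69)/(5*(-78)) = -(-69)*(-1)/(5*78) = -3*23/390 = -23/130 ≈ -0.17692)
D(S) = -23/130
D(-68 - 1*140)/16066 = -23/130/16066 = -23/130*1/16066 = -23/2088580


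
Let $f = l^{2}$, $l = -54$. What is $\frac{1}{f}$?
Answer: $\frac{1}{2916} \approx 0.00034294$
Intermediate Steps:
$f = 2916$ ($f = \left(-54\right)^{2} = 2916$)
$\frac{1}{f} = \frac{1}{2916}$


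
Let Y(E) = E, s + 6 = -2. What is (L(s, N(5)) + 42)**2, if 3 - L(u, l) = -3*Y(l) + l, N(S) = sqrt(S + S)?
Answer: 2065 + 180*sqrt(10) ≈ 2634.2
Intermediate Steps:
s = -8 (s = -6 - 2 = -8)
N(S) = sqrt(2)*sqrt(S) (N(S) = sqrt(2*S) = sqrt(2)*sqrt(S))
L(u, l) = 3 + 2*l (L(u, l) = 3 - (-3*l + l) = 3 - (-2)*l = 3 + 2*l)
(L(s, N(5)) + 42)**2 = ((3 + 2*(sqrt(2)*sqrt(5))) + 42)**2 = ((3 + 2*sqrt(10)) + 42)**2 = (45 + 2*sqrt(10))**2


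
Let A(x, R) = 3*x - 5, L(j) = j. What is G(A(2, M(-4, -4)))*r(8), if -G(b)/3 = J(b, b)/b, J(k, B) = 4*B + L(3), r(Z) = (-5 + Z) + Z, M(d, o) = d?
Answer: -231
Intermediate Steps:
r(Z) = -5 + 2*Z
A(x, R) = -5 + 3*x
J(k, B) = 3 + 4*B (J(k, B) = 4*B + 3 = 3 + 4*B)
G(b) = -3*(3 + 4*b)/b
G(A(2, M(-4, -4)))*r(8) = (-12 - 9/(-5 + 3*2))*(-5 + 2*8) = (-12 - 9/(-5 + 6))*(-5 + 16) = (-12 - 9/1)*11 = (-12 - 9*1)*11 = (-12 - 9)*11 = -21*11 = -231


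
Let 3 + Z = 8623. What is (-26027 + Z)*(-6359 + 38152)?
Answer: -553420751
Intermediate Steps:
Z = 8620 (Z = -3 + 8623 = 8620)
(-26027 + Z)*(-6359 + 38152) = (-26027 + 8620)*(-6359 + 38152) = -17407*31793 = -553420751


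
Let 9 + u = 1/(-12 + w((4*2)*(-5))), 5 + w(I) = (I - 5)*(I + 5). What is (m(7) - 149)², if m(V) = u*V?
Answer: 109090823521/2427364 ≈ 44942.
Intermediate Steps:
w(I) = -5 + (-5 + I)*(5 + I) (w(I) = -5 + (I - 5)*(I + 5) = -5 + (-5 + I)*(5 + I))
u = -14021/1558 (u = -9 + 1/(-12 + (-30 + ((4*2)*(-5))²)) = -9 + 1/(-12 + (-30 + (8*(-5))²)) = -9 + 1/(-12 + (-30 + (-40)²)) = -9 + 1/(-12 + (-30 + 1600)) = -9 + 1/(-12 + 1570) = -9 + 1/1558 = -14021/1558 ≈ -8.9994)
m(V) = -14021*V/1558
(m(7) - 149)² = (-14021/1558*7 - 149)² = (-98147/1558 - 149)² = (-330289/1558)² = 109090823521/2427364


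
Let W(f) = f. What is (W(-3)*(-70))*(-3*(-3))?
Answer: 1890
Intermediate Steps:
(W(-3)*(-70))*(-3*(-3)) = (-3*(-70))*(-3*(-3)) = 210*9 = 1890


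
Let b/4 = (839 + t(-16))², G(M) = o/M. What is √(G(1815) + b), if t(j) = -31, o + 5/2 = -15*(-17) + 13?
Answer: √31598619370/110 ≈ 1616.0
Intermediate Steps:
o = 531/2 (o = -5/2 + (-15*(-17) + 13) = -5/2 + (255 + 13) = -5/2 + 268 = 531/2 ≈ 265.50)
G(M) = 531/(2*M)
b = 2611456 (b = 4*(839 - 31)² = 4*808² = 4*652864 = 2611456)
√(G(1815) + b) = √((531/2)/1815 + 2611456) = √((531/2)*(1/1815) + 2611456) = √(177/1210 + 2611456) = √(3159861937/1210) = √31598619370/110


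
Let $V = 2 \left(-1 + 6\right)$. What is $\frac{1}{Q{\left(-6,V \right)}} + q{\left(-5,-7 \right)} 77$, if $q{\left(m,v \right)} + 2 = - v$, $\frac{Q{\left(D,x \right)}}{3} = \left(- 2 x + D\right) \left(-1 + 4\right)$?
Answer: $\frac{90089}{234} \approx 385.0$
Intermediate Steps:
$V = 10$ ($V = 2 \cdot 5 = 10$)
$Q{\left(D,x \right)} = - 18 x + 9 D$ ($Q{\left(D,x \right)} = 3 \left(- 2 x + D\right) \left(-1 + 4\right) = 3 \left(D - 2 x\right) 3 = 3 \left(- 6 x + 3 D\right) = - 18 x + 9 D$)
$q{\left(m,v \right)} = -2 - v$
$\frac{1}{Q{\left(-6,V \right)}} + q{\left(-5,-7 \right)} 77 = \frac{1}{\left(-18\right) 10 + 9 \left(-6\right)} + \left(-2 - -7\right) 77 = \frac{1}{-180 - 54} + \left(-2 + 7\right) 77 = \frac{1}{-234} + 5 \cdot 77 = - \frac{1}{234} + 385 = \frac{90089}{234}$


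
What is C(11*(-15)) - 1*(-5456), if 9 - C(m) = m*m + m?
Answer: -21595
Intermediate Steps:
C(m) = 9 - m - m² (C(m) = 9 - (m*m + m) = 9 - (m² + m) = 9 - (m + m²) = 9 + (-m - m²) = 9 - m - m²)
C(11*(-15)) - 1*(-5456) = (9 - 11*(-15) - (11*(-15))²) - 1*(-5456) = (9 - 1*(-165) - 1*(-165)²) + 5456 = (9 + 165 - 1*27225) + 5456 = (9 + 165 - 27225) + 5456 = -27051 + 5456 = -21595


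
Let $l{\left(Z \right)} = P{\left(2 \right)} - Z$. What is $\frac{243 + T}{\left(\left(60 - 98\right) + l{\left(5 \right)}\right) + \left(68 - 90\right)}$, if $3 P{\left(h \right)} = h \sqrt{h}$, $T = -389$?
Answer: $\frac{85410}{38017} + \frac{876 \sqrt{2}}{38017} \approx 2.2792$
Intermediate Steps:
$P{\left(h \right)} = \frac{h^{\frac{3}{2}}}{3}$ ($P{\left(h \right)} = \frac{h \sqrt{h}}{3} = \frac{h^{\frac{3}{2}}}{3}$)
$l{\left(Z \right)} = - Z + \frac{2 \sqrt{2}}{3}$ ($l{\left(Z \right)} = \frac{2^{\frac{3}{2}}}{3} - Z = \frac{2 \sqrt{2}}{3} - Z = - Z + \frac{2 \sqrt{2}}{3}$)
$\frac{243 + T}{\left(\left(60 - 98\right) + l{\left(5 \right)}\right) + \left(68 - 90\right)} = \frac{243 - 389}{\left(\left(60 - 98\right) + \left(\left(-1\right) 5 + \frac{2 \sqrt{2}}{3}\right)\right) + \left(68 - 90\right)} = - \frac{146}{\left(-38 - \left(5 - \frac{2 \sqrt{2}}{3}\right)\right) + \left(68 - 90\right)} = - \frac{146}{\left(-43 + \frac{2 \sqrt{2}}{3}\right) - 22} = - \frac{146}{-65 + \frac{2 \sqrt{2}}{3}}$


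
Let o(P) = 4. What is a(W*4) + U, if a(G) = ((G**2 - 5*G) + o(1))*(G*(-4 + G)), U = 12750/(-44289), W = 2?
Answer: 13223398/14763 ≈ 895.71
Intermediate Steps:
U = -4250/14763 (U = 12750*(-1/44289) = -4250/14763 ≈ -0.28788)
a(G) = G*(-4 + G)*(4 + G**2 - 5*G) (a(G) = ((G**2 - 5*G) + 4)*(G*(-4 + G)) = (4 + G**2 - 5*G)*(G*(-4 + G)) = G*(-4 + G)*(4 + G**2 - 5*G))
a(W*4) + U = (2*4)*(-16 + (2*4)**3 - 9*(2*4)**2 + 24*(2*4)) - 4250/14763 = 8*(-16 + 8**3 - 9*8**2 + 24*8) - 4250/14763 = 8*(-16 + 512 - 9*64 + 192) - 4250/14763 = 8*(-16 + 512 - 576 + 192) - 4250/14763 = 8*112 - 4250/14763 = 896 - 4250/14763 = 13223398/14763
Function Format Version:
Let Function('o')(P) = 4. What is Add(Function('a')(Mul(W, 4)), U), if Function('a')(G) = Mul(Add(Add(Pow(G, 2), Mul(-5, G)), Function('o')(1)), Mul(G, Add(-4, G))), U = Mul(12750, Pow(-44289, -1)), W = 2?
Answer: Rational(13223398, 14763) ≈ 895.71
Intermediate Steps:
U = Rational(-4250, 14763) (U = Mul(12750, Rational(-1, 44289)) = Rational(-4250, 14763) ≈ -0.28788)
Function('a')(G) = Mul(G, Add(-4, G), Add(4, Pow(G, 2), Mul(-5, G))) (Function('a')(G) = Mul(Add(Add(Pow(G, 2), Mul(-5, G)), 4), Mul(G, Add(-4, G))) = Mul(Add(4, Pow(G, 2), Mul(-5, G)), Mul(G, Add(-4, G))) = Mul(G, Add(-4, G), Add(4, Pow(G, 2), Mul(-5, G))))
Add(Function('a')(Mul(W, 4)), U) = Add(Mul(Mul(2, 4), Add(-16, Pow(Mul(2, 4), 3), Mul(-9, Pow(Mul(2, 4), 2)), Mul(24, Mul(2, 4)))), Rational(-4250, 14763)) = Add(Mul(8, Add(-16, Pow(8, 3), Mul(-9, Pow(8, 2)), Mul(24, 8))), Rational(-4250, 14763)) = Add(Mul(8, Add(-16, 512, Mul(-9, 64), 192)), Rational(-4250, 14763)) = Add(Mul(8, Add(-16, 512, -576, 192)), Rational(-4250, 14763)) = Add(Mul(8, 112), Rational(-4250, 14763)) = Add(896, Rational(-4250, 14763)) = Rational(13223398, 14763)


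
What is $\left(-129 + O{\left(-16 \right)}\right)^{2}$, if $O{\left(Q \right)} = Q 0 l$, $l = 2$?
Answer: $16641$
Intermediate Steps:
$O{\left(Q \right)} = 0$ ($O{\left(Q \right)} = Q 0 \cdot 2 = 0 \cdot 2 = 0$)
$\left(-129 + O{\left(-16 \right)}\right)^{2} = \left(-129 + 0\right)^{2} = \left(-129\right)^{2} = 16641$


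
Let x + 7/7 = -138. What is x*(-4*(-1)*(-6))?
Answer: 3336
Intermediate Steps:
x = -139 (x = -1 - 138 = -139)
x*(-4*(-1)*(-6)) = -139*(-4*(-1))*(-6) = -556*(-6) = -139*(-24) = 3336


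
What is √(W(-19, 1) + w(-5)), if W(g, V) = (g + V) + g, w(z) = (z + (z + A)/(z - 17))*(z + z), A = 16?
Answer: 3*√2 ≈ 4.2426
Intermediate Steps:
w(z) = 2*z*(z + (16 + z)/(-17 + z)) (w(z) = (z + (z + 16)/(z - 17))*(z + z) = (z + (16 + z)/(-17 + z))*(2*z) = 2*z*(z + (16 + z)/(-17 + z)))
W(g, V) = V + 2*g (W(g, V) = (V + g) + g = V + 2*g)
√(W(-19, 1) + w(-5)) = √((1 + 2*(-19)) + 2*(-5)*(16 + (-5)² - 16*(-5))/(-17 - 5)) = √((1 - 38) + 2*(-5)*(16 + 25 + 80)/(-22)) = √(-37 + 2*(-5)*(-1/22)*121) = √(-37 + 55) = √18 = 3*√2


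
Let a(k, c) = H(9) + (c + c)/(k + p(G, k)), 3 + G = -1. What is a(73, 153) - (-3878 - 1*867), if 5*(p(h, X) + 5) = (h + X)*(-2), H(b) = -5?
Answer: 479505/101 ≈ 4747.6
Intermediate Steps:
G = -4 (G = -3 - 1 = -4)
p(h, X) = -5 - 2*X/5 - 2*h/5 (p(h, X) = -5 + ((h + X)*(-2))/5 = -5 + ((X + h)*(-2))/5 = -5 + (-2*X - 2*h)/5 = -5 + (-2*X/5 - 2*h/5) = -5 - 2*X/5 - 2*h/5)
a(k, c) = -5 + 2*c/(-17/5 + 3*k/5) (a(k, c) = -5 + (c + c)/(k + (-5 - 2*k/5 - ⅖*(-4))) = -5 + (2*c)/(k + (-5 - 2*k/5 + 8/5)) = -5 + (2*c)/(k + (-17/5 - 2*k/5)) = -5 + (2*c)/(-17/5 + 3*k/5) = -5 + 2*c/(-17/5 + 3*k/5))
a(73, 153) - (-3878 - 1*867) = 5*(17 - 3*73 + 2*153)/(-17 + 3*73) - (-3878 - 1*867) = 5*(17 - 219 + 306)/(-17 + 219) - (-3878 - 867) = 5*104/202 - 1*(-4745) = 5*(1/202)*104 + 4745 = 260/101 + 4745 = 479505/101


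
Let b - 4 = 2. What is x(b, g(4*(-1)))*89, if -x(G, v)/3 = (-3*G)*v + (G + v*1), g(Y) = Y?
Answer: -19758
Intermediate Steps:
b = 6 (b = 4 + 2 = 6)
x(G, v) = -3*G - 3*v + 9*G*v (x(G, v) = -3*((-3*G)*v + (G + v*1)) = -3*(-3*G*v + (G + v)) = -3*(G + v - 3*G*v) = -3*G - 3*v + 9*G*v)
x(b, g(4*(-1)))*89 = (-3*6 - 12*(-1) + 9*6*(4*(-1)))*89 = (-18 - 3*(-4) + 9*6*(-4))*89 = (-18 + 12 - 216)*89 = -222*89 = -19758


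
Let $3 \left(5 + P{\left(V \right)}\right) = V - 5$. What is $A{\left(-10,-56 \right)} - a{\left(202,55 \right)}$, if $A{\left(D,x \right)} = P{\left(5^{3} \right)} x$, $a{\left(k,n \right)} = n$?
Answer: $-2015$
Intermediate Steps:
$P{\left(V \right)} = - \frac{20}{3} + \frac{V}{3}$ ($P{\left(V \right)} = -5 + \frac{V - 5}{3} = -5 + \frac{-5 + V}{3} = -5 + \left(- \frac{5}{3} + \frac{V}{3}\right) = - \frac{20}{3} + \frac{V}{3}$)
$A{\left(D,x \right)} = 35 x$ ($A{\left(D,x \right)} = \left(- \frac{20}{3} + \frac{5^{3}}{3}\right) x = \left(- \frac{20}{3} + \frac{1}{3} \cdot 125\right) x = \left(- \frac{20}{3} + \frac{125}{3}\right) x = 35 x$)
$A{\left(-10,-56 \right)} - a{\left(202,55 \right)} = 35 \left(-56\right) - 55 = -1960 - 55 = -2015$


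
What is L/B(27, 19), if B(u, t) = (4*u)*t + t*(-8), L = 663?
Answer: 663/1900 ≈ 0.34895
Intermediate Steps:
B(u, t) = -8*t + 4*t*u (B(u, t) = 4*t*u - 8*t = -8*t + 4*t*u)
L/B(27, 19) = 663/((4*19*(-2 + 27))) = 663/((4*19*25)) = 663/1900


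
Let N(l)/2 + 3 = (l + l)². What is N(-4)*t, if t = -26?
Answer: -3172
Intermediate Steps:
N(l) = -6 + 8*l² (N(l) = -6 + 2*(l + l)² = -6 + 2*(2*l)² = -6 + 2*(4*l²) = -6 + 8*l²)
N(-4)*t = (-6 + 8*(-4)²)*(-26) = (-6 + 8*16)*(-26) = (-6 + 128)*(-26) = 122*(-26) = -3172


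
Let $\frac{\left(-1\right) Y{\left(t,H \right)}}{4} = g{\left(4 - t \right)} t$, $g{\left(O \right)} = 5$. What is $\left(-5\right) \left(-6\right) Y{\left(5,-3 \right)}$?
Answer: $-3000$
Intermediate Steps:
$Y{\left(t,H \right)} = - 20 t$ ($Y{\left(t,H \right)} = - 4 \cdot 5 t = - 20 t$)
$\left(-5\right) \left(-6\right) Y{\left(5,-3 \right)} = \left(-5\right) \left(-6\right) \left(\left(-20\right) 5\right) = 30 \left(-100\right) = -3000$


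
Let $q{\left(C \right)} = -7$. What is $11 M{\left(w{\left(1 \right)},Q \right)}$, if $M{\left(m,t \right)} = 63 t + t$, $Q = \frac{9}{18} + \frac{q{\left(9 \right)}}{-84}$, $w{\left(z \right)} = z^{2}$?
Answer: $\frac{1232}{3} \approx 410.67$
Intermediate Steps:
$Q = \frac{7}{12}$ ($Q = \frac{9}{18} - \frac{7}{-84} = 9 \cdot \frac{1}{18} - - \frac{1}{12} = \frac{1}{2} + \frac{1}{12} = \frac{7}{12} \approx 0.58333$)
$M{\left(m,t \right)} = 64 t$
$11 M{\left(w{\left(1 \right)},Q \right)} = 11 \cdot 64 \cdot \frac{7}{12} = 11 \cdot \frac{112}{3} = \frac{1232}{3}$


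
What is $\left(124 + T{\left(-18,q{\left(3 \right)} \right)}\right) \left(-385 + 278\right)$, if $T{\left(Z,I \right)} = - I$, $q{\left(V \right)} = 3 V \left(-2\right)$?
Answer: $-15194$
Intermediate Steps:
$q{\left(V \right)} = - 6 V$
$\left(124 + T{\left(-18,q{\left(3 \right)} \right)}\right) \left(-385 + 278\right) = \left(124 - \left(-6\right) 3\right) \left(-385 + 278\right) = \left(124 - -18\right) \left(-107\right) = \left(124 + 18\right) \left(-107\right) = 142 \left(-107\right) = -15194$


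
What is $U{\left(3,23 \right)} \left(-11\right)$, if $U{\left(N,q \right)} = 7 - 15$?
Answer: $88$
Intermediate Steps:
$U{\left(N,q \right)} = -8$
$U{\left(3,23 \right)} \left(-11\right) = \left(-8\right) \left(-11\right) = 88$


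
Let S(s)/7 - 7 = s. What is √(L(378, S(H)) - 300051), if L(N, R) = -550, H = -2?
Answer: I*√300601 ≈ 548.27*I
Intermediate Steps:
S(s) = 49 + 7*s
√(L(378, S(H)) - 300051) = √(-550 - 300051) = √(-300601) = I*√300601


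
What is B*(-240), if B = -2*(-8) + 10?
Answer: -6240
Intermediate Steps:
B = 26 (B = 16 + 10 = 26)
B*(-240) = 26*(-240) = -6240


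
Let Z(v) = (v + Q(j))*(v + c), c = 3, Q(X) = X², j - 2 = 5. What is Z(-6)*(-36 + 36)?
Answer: 0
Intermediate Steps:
j = 7 (j = 2 + 5 = 7)
Z(v) = (3 + v)*(49 + v) (Z(v) = (v + 7²)*(v + 3) = (v + 49)*(3 + v) = (49 + v)*(3 + v) = (3 + v)*(49 + v))
Z(-6)*(-36 + 36) = (147 + (-6)² + 52*(-6))*(-36 + 36) = (147 + 36 - 312)*0 = -129*0 = 0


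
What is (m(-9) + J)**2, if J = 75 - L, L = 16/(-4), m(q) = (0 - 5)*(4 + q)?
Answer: 10816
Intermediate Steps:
m(q) = -20 - 5*q (m(q) = -5*(4 + q) = -20 - 5*q)
L = -4 (L = 16*(-1/4) = -4)
J = 79 (J = 75 - 1*(-4) = 75 + 4 = 79)
(m(-9) + J)**2 = ((-20 - 5*(-9)) + 79)**2 = ((-20 + 45) + 79)**2 = (25 + 79)**2 = 104**2 = 10816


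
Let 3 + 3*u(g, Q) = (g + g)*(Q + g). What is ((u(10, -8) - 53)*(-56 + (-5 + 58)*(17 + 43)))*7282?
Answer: -2775374096/3 ≈ -9.2512e+8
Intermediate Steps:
u(g, Q) = -1 + 2*g*(Q + g)/3 (u(g, Q) = -1 + ((g + g)*(Q + g))/3 = -1 + ((2*g)*(Q + g))/3 = -1 + (2*g*(Q + g))/3 = -1 + 2*g*(Q + g)/3)
((u(10, -8) - 53)*(-56 + (-5 + 58)*(17 + 43)))*7282 = (((-1 + (2/3)*10**2 + (2/3)*(-8)*10) - 53)*(-56 + (-5 + 58)*(17 + 43)))*7282 = (((-1 + (2/3)*100 - 160/3) - 53)*(-56 + 53*60))*7282 = (((-1 + 200/3 - 160/3) - 53)*(-56 + 3180))*7282 = ((37/3 - 53)*3124)*7282 = -122/3*3124*7282 = -381128/3*7282 = -2775374096/3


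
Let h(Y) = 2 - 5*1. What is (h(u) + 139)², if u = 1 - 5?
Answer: 18496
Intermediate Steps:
u = -4
h(Y) = -3 (h(Y) = 2 - 5 = -3)
(h(u) + 139)² = (-3 + 139)² = 136² = 18496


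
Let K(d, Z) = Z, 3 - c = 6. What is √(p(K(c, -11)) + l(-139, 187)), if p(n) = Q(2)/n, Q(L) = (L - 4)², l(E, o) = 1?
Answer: √77/11 ≈ 0.79772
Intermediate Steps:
c = -3 (c = 3 - 1*6 = 3 - 6 = -3)
Q(L) = (-4 + L)²
p(n) = 4/n (p(n) = (-4 + 2)²/n = (-2)²/n = 4/n)
√(p(K(c, -11)) + l(-139, 187)) = √(4/(-11) + 1) = √(4*(-1/11) + 1) = √(-4/11 + 1) = √(7/11) = √77/11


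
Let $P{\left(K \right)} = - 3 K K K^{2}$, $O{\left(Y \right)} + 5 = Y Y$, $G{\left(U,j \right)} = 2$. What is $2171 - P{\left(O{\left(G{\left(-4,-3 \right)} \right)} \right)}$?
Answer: $2174$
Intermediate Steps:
$O{\left(Y \right)} = -5 + Y^{2}$ ($O{\left(Y \right)} = -5 + Y Y = -5 + Y^{2}$)
$P{\left(K \right)} = - 3 K^{4}$ ($P{\left(K \right)} = - 3 K K^{3} = - 3 K^{4}$)
$2171 - P{\left(O{\left(G{\left(-4,-3 \right)} \right)} \right)} = 2171 - - 3 \left(-5 + 2^{2}\right)^{4} = 2171 - - 3 \left(-5 + 4\right)^{4} = 2171 - - 3 \left(-1\right)^{4} = 2171 - \left(-3\right) 1 = 2171 - -3 = 2171 + 3 = 2174$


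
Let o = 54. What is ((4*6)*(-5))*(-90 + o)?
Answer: 4320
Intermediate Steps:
((4*6)*(-5))*(-90 + o) = ((4*6)*(-5))*(-90 + 54) = (24*(-5))*(-36) = -120*(-36) = 4320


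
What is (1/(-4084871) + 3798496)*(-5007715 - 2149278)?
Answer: -111050523949722276895/4084871 ≈ -2.7186e+13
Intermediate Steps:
(1/(-4084871) + 3798496)*(-5007715 - 2149278) = (-1/4084871 + 3798496)*(-7156993) = (15516366154015/4084871)*(-7156993) = -111050523949722276895/4084871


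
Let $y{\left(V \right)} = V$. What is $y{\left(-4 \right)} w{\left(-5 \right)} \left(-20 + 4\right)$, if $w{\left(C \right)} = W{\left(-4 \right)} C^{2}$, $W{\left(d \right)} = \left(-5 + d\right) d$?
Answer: $57600$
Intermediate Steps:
$W{\left(d \right)} = d \left(-5 + d\right)$
$w{\left(C \right)} = 36 C^{2}$ ($w{\left(C \right)} = - 4 \left(-5 - 4\right) C^{2} = \left(-4\right) \left(-9\right) C^{2} = 36 C^{2}$)
$y{\left(-4 \right)} w{\left(-5 \right)} \left(-20 + 4\right) = - 4 \cdot 36 \left(-5\right)^{2} \left(-20 + 4\right) = - 4 \cdot 36 \cdot 25 \left(-16\right) = \left(-4\right) 900 \left(-16\right) = \left(-3600\right) \left(-16\right) = 57600$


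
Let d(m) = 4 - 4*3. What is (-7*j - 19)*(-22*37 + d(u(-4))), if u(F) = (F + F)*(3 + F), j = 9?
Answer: 67404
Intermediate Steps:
u(F) = 2*F*(3 + F) (u(F) = (2*F)*(3 + F) = 2*F*(3 + F))
d(m) = -8 (d(m) = 4 - 12 = -8)
(-7*j - 19)*(-22*37 + d(u(-4))) = (-7*9 - 19)*(-22*37 - 8) = (-63 - 19)*(-814 - 8) = -82*(-822) = 67404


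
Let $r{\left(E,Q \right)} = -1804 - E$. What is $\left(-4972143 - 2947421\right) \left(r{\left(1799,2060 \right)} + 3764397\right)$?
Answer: $-29783848773816$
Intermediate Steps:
$\left(-4972143 - 2947421\right) \left(r{\left(1799,2060 \right)} + 3764397\right) = \left(-4972143 - 2947421\right) \left(\left(-1804 - 1799\right) + 3764397\right) = - 7919564 \left(\left(-1804 - 1799\right) + 3764397\right) = - 7919564 \left(-3603 + 3764397\right) = \left(-7919564\right) 3760794 = -29783848773816$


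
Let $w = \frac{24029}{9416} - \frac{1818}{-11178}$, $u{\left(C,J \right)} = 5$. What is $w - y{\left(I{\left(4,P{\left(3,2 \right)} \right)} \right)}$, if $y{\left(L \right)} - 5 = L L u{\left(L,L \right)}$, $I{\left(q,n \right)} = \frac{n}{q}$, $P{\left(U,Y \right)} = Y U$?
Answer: $- \frac{79146185}{5847336} \approx -13.535$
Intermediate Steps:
$P{\left(U,Y \right)} = U Y$
$w = \frac{15873025}{5847336}$ ($w = 24029 \cdot \frac{1}{9416} - - \frac{101}{621} = \frac{24029}{9416} + \frac{101}{621} = \frac{15873025}{5847336} \approx 2.7146$)
$y{\left(L \right)} = 5 + 5 L^{2}$ ($y{\left(L \right)} = 5 + L L 5 = 5 + L^{2} \cdot 5 = 5 + 5 L^{2}$)
$w - y{\left(I{\left(4,P{\left(3,2 \right)} \right)} \right)} = \frac{15873025}{5847336} - \left(5 + 5 \left(\frac{3 \cdot 2}{4}\right)^{2}\right) = \frac{15873025}{5847336} - \left(5 + 5 \left(6 \cdot \frac{1}{4}\right)^{2}\right) = \frac{15873025}{5847336} - \left(5 + 5 \left(\frac{3}{2}\right)^{2}\right) = \frac{15873025}{5847336} - \left(5 + 5 \cdot \frac{9}{4}\right) = \frac{15873025}{5847336} - \left(5 + \frac{45}{4}\right) = \frac{15873025}{5847336} - \frac{65}{4} = - \frac{79146185}{5847336}$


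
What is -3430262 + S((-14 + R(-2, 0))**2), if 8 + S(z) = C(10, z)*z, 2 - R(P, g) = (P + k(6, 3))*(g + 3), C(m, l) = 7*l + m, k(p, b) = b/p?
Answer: -54520945/16 ≈ -3.4076e+6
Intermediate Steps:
C(m, l) = m + 7*l
R(P, g) = 2 - (1/2 + P)*(3 + g) (R(P, g) = 2 - (P + 3/6)*(g + 3) = 2 - (P + 3*(1/6))*(3 + g) = 2 - (P + 1/2)*(3 + g) = 2 - (1/2 + P)*(3 + g))
S(z) = -8 + z*(10 + 7*z) (S(z) = -8 + (10 + 7*z)*z = -8 + z*(10 + 7*z))
-3430262 + S((-14 + R(-2, 0))**2) = -3430262 + (-8 + (-14 + (1/2 - 3*(-2) - 1/2*0 - 1*(-2)*0))**2*(10 + 7*(-14 + (1/2 - 3*(-2) - 1/2*0 - 1*(-2)*0))**2)) = -3430262 + (-8 + (-14 + (1/2 + 6 + 0 + 0))**2*(10 + 7*(-14 + (1/2 + 6 + 0 + 0))**2)) = -3430262 + (-8 + (-14 + 13/2)**2*(10 + 7*(-14 + 13/2)**2)) = -3430262 + (-8 + (-15/2)**2*(10 + 7*(-15/2)**2)) = -3430262 + (-8 + 225*(10 + 7*(225/4))/4) = -3430262 + (-8 + 225*(10 + 1575/4)/4) = -3430262 + (-8 + (225/4)*(1615/4)) = -3430262 + (-8 + 363375/16) = -3430262 + 363247/16 = -54520945/16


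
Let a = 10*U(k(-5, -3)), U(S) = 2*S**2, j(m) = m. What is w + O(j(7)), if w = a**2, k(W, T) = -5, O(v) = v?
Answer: 250007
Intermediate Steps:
a = 500 (a = 10*(2*(-5)**2) = 10*(2*25) = 10*50 = 500)
w = 250000 (w = 500**2 = 250000)
w + O(j(7)) = 250000 + 7 = 250007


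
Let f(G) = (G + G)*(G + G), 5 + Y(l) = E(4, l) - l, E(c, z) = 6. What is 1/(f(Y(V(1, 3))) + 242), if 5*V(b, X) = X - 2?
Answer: 25/6114 ≈ 0.0040890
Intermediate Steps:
V(b, X) = -2/5 + X/5 (V(b, X) = (X - 2)/5 = (-2 + X)/5 = -2/5 + X/5)
Y(l) = 1 - l (Y(l) = -5 + (6 - l) = 1 - l)
f(G) = 4*G**2 (f(G) = (2*G)*(2*G) = 4*G**2)
1/(f(Y(V(1, 3))) + 242) = 1/(4*(1 - (-2/5 + (1/5)*3))**2 + 242) = 1/(4*(1 - (-2/5 + 3/5))**2 + 242) = 1/(4*(1 - 1*1/5)**2 + 242) = 1/(4*(1 - 1/5)**2 + 242) = 1/(4*(4/5)**2 + 242) = 1/(4*(16/25) + 242) = 1/(64/25 + 242) = 1/(6114/25) = 25/6114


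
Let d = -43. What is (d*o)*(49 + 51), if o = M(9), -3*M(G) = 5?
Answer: 21500/3 ≈ 7166.7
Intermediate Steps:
M(G) = -5/3 (M(G) = -1/3*5 = -5/3)
o = -5/3 ≈ -1.6667
(d*o)*(49 + 51) = (-43*(-5/3))*(49 + 51) = (215/3)*100 = 21500/3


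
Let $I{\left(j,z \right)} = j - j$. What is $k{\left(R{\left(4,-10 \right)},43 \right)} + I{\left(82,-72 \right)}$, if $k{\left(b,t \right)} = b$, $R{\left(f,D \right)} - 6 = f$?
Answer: $10$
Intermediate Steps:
$I{\left(j,z \right)} = 0$
$R{\left(f,D \right)} = 6 + f$
$k{\left(R{\left(4,-10 \right)},43 \right)} + I{\left(82,-72 \right)} = \left(6 + 4\right) + 0 = 10 + 0 = 10$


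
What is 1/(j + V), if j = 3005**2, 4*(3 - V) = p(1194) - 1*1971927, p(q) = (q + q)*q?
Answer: 4/35240767 ≈ 1.1350e-7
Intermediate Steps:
p(q) = 2*q**2 (p(q) = (2*q)*q = 2*q**2)
V = -879333/4 (V = 3 - (2*1194**2 - 1*1971927)/4 = 3 - (2*1425636 - 1971927)/4 = 3 - (2851272 - 1971927)/4 = 3 - 1/4*879345 = 3 - 879345/4 = -879333/4 ≈ -2.1983e+5)
j = 9030025
1/(j + V) = 1/(9030025 - 879333/4) = 1/(35240767/4) = 4/35240767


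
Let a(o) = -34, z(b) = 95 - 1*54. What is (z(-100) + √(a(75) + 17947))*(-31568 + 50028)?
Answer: 756860 + 18460*√17913 ≈ 3.2275e+6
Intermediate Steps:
z(b) = 41 (z(b) = 95 - 54 = 41)
(z(-100) + √(a(75) + 17947))*(-31568 + 50028) = (41 + √(-34 + 17947))*(-31568 + 50028) = (41 + √17913)*18460 = 756860 + 18460*√17913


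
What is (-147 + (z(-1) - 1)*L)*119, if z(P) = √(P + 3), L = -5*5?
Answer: -14518 - 2975*√2 ≈ -18725.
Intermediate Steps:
L = -25
z(P) = √(3 + P)
(-147 + (z(-1) - 1)*L)*119 = (-147 + (√(3 - 1) - 1)*(-25))*119 = (-147 + (√2 - 1)*(-25))*119 = (-147 + (-1 + √2)*(-25))*119 = (-147 + (25 - 25*√2))*119 = (-122 - 25*√2)*119 = -14518 - 2975*√2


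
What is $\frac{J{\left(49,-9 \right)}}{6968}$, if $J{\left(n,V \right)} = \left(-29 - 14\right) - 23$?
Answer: $- \frac{33}{3484} \approx -0.0094719$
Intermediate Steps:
$J{\left(n,V \right)} = -66$ ($J{\left(n,V \right)} = -43 - 23 = -66$)
$\frac{J{\left(49,-9 \right)}}{6968} = - \frac{66}{6968} = \left(-66\right) \frac{1}{6968} = - \frac{33}{3484}$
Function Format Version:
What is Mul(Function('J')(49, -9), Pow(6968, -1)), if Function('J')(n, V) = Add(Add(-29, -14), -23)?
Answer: Rational(-33, 3484) ≈ -0.0094719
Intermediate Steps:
Function('J')(n, V) = -66 (Function('J')(n, V) = Add(-43, -23) = -66)
Mul(Function('J')(49, -9), Pow(6968, -1)) = Mul(-66, Pow(6968, -1)) = Mul(-66, Rational(1, 6968)) = Rational(-33, 3484)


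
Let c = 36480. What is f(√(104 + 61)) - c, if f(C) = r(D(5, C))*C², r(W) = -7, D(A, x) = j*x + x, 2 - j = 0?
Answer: -37635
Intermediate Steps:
j = 2 (j = 2 - 1*0 = 2 + 0 = 2)
D(A, x) = 3*x (D(A, x) = 2*x + x = 3*x)
f(C) = -7*C²
f(√(104 + 61)) - c = -7*(√(104 + 61))² - 1*36480 = -7*(√165)² - 36480 = -7*165 - 36480 = -1155 - 36480 = -37635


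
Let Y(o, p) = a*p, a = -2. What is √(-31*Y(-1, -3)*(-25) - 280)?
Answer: √4370 ≈ 66.106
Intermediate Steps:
Y(o, p) = -2*p
√(-31*Y(-1, -3)*(-25) - 280) = √(-(-62)*(-3)*(-25) - 280) = √(-31*6*(-25) - 280) = √(-186*(-25) - 280) = √(4650 - 280) = √4370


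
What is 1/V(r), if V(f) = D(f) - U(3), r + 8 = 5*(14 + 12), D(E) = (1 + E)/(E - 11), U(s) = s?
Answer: -37/70 ≈ -0.52857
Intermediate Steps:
D(E) = (1 + E)/(-11 + E)
r = 122 (r = -8 + 5*(14 + 12) = -8 + 5*26 = -8 + 130 = 122)
V(f) = -3 + (1 + f)/(-11 + f) (V(f) = (1 + f)/(-11 + f) - 1*3 = (1 + f)/(-11 + f) - 3 = -3 + (1 + f)/(-11 + f))
1/V(r) = 1/(2*(17 - 1*122)/(-11 + 122)) = 1/(2*(17 - 122)/111) = 1/(2*(1/111)*(-105)) = 1/(-70/37) = -37/70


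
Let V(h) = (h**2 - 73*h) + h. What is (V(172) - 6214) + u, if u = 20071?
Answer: 31057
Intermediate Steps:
V(h) = h**2 - 72*h
(V(172) - 6214) + u = (172*(-72 + 172) - 6214) + 20071 = (172*100 - 6214) + 20071 = (17200 - 6214) + 20071 = 10986 + 20071 = 31057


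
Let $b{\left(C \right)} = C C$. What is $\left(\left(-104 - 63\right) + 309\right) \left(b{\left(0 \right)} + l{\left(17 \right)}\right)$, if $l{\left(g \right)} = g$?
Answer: $2414$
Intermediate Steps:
$b{\left(C \right)} = C^{2}$
$\left(\left(-104 - 63\right) + 309\right) \left(b{\left(0 \right)} + l{\left(17 \right)}\right) = \left(\left(-104 - 63\right) + 309\right) \left(0^{2} + 17\right) = \left(-167 + 309\right) \left(0 + 17\right) = 142 \cdot 17 = 2414$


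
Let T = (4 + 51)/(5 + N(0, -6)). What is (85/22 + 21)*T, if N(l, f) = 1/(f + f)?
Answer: 16410/59 ≈ 278.14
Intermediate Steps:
N(l, f) = 1/(2*f)
T = 660/59 (T = (4 + 51)/(5 + (½)/(-6)) = 55/(5 + (½)*(-⅙)) = 55/(5 - 1/12) = 55/(59/12) = 55*(12/59) = 660/59 ≈ 11.186)
(85/22 + 21)*T = (85/22 + 21)*(660/59) = (547/22)*(660/59) = 16410/59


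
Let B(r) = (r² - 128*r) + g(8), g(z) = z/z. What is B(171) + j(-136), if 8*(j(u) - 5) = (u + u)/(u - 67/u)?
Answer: 135623635/18429 ≈ 7359.3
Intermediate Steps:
g(z) = 1
B(r) = 1 + r² - 128*r (B(r) = (r² - 128*r) + 1 = 1 + r² - 128*r)
j(u) = 5 + u/(4*(u - 67/u)) (j(u) = 5 + ((u + u)/(u - 67/u))/8 = 5 + ((2*u)/(u - 67/u))/8 = 5 + (2*u/(u - 67/u))/8 = 5 + u/(4*(u - 67/u)))
B(171) + j(-136) = (1 + 171² - 128*171) + (-1340 + 21*(-136)²)/(4*(-67 + (-136)²)) = (1 + 29241 - 21888) + (-1340 + 21*18496)/(4*(-67 + 18496)) = 7354 + (¼)*(-1340 + 388416)/18429 = 7354 + (¼)*(1/18429)*387076 = 7354 + 96769/18429 = 135623635/18429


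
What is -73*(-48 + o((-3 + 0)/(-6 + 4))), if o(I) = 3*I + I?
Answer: 3066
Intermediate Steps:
o(I) = 4*I
-73*(-48 + o((-3 + 0)/(-6 + 4))) = -73*(-48 + 4*((-3 + 0)/(-6 + 4))) = -73*(-48 + 4*(-3/(-2))) = -73*(-48 + 4*(-3*(-½))) = -73*(-48 + 4*(3/2)) = -73*(-48 + 6) = -73*(-42) = 3066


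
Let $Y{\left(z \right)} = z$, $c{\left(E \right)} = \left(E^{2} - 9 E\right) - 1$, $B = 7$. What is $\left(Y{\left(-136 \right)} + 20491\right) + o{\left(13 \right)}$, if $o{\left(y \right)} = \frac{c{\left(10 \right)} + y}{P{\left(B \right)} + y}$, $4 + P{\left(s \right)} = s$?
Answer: $\frac{162851}{8} \approx 20356.0$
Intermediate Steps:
$P{\left(s \right)} = -4 + s$
$c{\left(E \right)} = -1 + E^{2} - 9 E$
$o{\left(y \right)} = \frac{9 + y}{3 + y}$ ($o{\left(y \right)} = \frac{\left(-1 + 10^{2} - 90\right) + y}{\left(-4 + 7\right) + y} = \frac{\left(-1 + 100 - 90\right) + y}{3 + y} = \frac{9 + y}{3 + y}$)
$\left(Y{\left(-136 \right)} + 20491\right) + o{\left(13 \right)} = \left(-136 + 20491\right) + \frac{9 + 13}{3 + 13} = 20355 + \frac{1}{16} \cdot 22 = 20355 + \frac{11}{8} = \frac{162851}{8}$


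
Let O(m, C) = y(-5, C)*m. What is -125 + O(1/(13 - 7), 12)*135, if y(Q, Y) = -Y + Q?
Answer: -1015/2 ≈ -507.50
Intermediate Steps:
y(Q, Y) = Q - Y
O(m, C) = m*(-5 - C) (O(m, C) = (-5 - C)*m = m*(-5 - C))
-125 + O(1/(13 - 7), 12)*135 = -125 - (5 + 12)/(13 - 7)*135 = -125 - 1*17/6*135 = -125 - 1*⅙*17*135 = -125 - 17/6*135 = -125 - 765/2 = -1015/2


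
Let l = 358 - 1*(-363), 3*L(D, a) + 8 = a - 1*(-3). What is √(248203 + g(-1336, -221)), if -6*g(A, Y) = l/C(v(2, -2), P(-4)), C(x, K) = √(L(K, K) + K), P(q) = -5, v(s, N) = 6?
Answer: √(223382700 + 21630*I*√3)/30 ≈ 498.2 + 0.041777*I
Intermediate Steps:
L(D, a) = -5/3 + a/3 (L(D, a) = -8/3 + (a - 1*(-3))/3 = -8/3 + (a + 3)/3 = -8/3 + (3 + a)/3 = -8/3 + (1 + a/3) = -5/3 + a/3)
l = 721 (l = 358 + 363 = 721)
C(x, K) = √(-5/3 + 4*K/3) (C(x, K) = √((-5/3 + K/3) + K) = √(-5/3 + 4*K/3))
g(A, Y) = 721*I*√3/30 (g(A, Y) = -721/(6*(√(-15 + 12*(-5))/3)) = -721/(6*(√(-15 - 60)/3)) = -721/(6*(√(-75)/3)) = -721/(6*((5*I*√3)/3)) = -721/(6*(5*I*√3/3)) = -721*(-I*√3/5)/6 = -(-721)*I*√3/30 = 721*I*√3/30)
√(248203 + g(-1336, -221)) = √(248203 + 721*I*√3/30)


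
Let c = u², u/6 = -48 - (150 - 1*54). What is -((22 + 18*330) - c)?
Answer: 740534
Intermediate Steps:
u = -864 (u = 6*(-48 - (150 - 1*54)) = 6*(-48 - (150 - 54)) = 6*(-48 - 1*96) = 6*(-48 - 96) = 6*(-144) = -864)
c = 746496 (c = (-864)² = 746496)
-((22 + 18*330) - c) = -((22 + 18*330) - 1*746496) = -((22 + 5940) - 746496) = -(5962 - 746496) = -1*(-740534) = 740534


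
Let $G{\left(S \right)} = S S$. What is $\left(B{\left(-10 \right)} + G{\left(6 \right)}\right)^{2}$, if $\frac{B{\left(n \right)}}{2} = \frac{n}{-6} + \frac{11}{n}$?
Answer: $\frac{310249}{225} \approx 1378.9$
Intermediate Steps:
$B{\left(n \right)} = \frac{22}{n} - \frac{n}{3}$ ($B{\left(n \right)} = 2 \left(\frac{n}{-6} + \frac{11}{n}\right) = 2 \left(n \left(- \frac{1}{6}\right) + \frac{11}{n}\right) = 2 \left(- \frac{n}{6} + \frac{11}{n}\right) = 2 \left(\frac{11}{n} - \frac{n}{6}\right) = \frac{22}{n} - \frac{n}{3}$)
$G{\left(S \right)} = S^{2}$
$\left(B{\left(-10 \right)} + G{\left(6 \right)}\right)^{2} = \left(\left(\frac{22}{-10} - - \frac{10}{3}\right) + 6^{2}\right)^{2} = \left(\left(22 \left(- \frac{1}{10}\right) + \frac{10}{3}\right) + 36\right)^{2} = \left(\left(- \frac{11}{5} + \frac{10}{3}\right) + 36\right)^{2} = \left(\frac{17}{15} + 36\right)^{2} = \left(\frac{557}{15}\right)^{2} = \frac{310249}{225}$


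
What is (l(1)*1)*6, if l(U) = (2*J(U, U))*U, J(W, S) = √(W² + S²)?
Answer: 12*√2 ≈ 16.971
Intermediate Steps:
J(W, S) = √(S² + W²)
l(U) = 2*U*√2*√(U²) (l(U) = (2*√(U² + U²))*U = (2*√(2*U²))*U = (2*(√2*√(U²)))*U = (2*√2*√(U²))*U = 2*U*√2*√(U²))
(l(1)*1)*6 = ((2*1*√2*√(1²))*1)*6 = ((2*1*√2*√1)*1)*6 = ((2*1*√2*1)*1)*6 = ((2*√2)*1)*6 = (2*√2)*6 = 12*√2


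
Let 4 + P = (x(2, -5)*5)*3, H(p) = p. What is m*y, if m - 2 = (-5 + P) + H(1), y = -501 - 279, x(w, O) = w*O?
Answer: 121680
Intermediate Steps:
x(w, O) = O*w
P = -154 (P = -4 + (-5*2*5)*3 = -4 - 10*5*3 = -4 - 50*3 = -4 - 150 = -154)
y = -780
m = -156 (m = 2 + ((-5 - 154) + 1) = 2 + (-159 + 1) = 2 - 158 = -156)
m*y = -156*(-780) = 121680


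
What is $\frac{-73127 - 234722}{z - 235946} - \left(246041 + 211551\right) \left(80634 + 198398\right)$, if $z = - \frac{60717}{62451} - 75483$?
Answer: $- \frac{827772481071366046375}{6483037732} \approx -1.2768 \cdot 10^{11}$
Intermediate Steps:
$z = - \frac{1571349850}{20817}$ ($z = \left(-60717\right) \frac{1}{62451} - 75483 = - \frac{20239}{20817} - 75483 = - \frac{1571349850}{20817} \approx -75484.0$)
$\frac{-73127 - 234722}{z - 235946} - \left(246041 + 211551\right) \left(80634 + 198398\right) = \frac{-73127 - 234722}{- \frac{1571349850}{20817} - 235946} - \left(246041 + 211551\right) \left(80634 + 198398\right) = - \frac{307849}{- \frac{6483037732}{20817}} - 457592 \cdot 279032 = \left(-307849\right) \left(- \frac{20817}{6483037732}\right) - 127682810944 = \frac{6408492633}{6483037732} - 127682810944 = - \frac{827772481071366046375}{6483037732}$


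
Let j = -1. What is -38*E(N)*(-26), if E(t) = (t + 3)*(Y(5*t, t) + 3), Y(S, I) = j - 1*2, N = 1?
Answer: 0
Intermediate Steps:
Y(S, I) = -3 (Y(S, I) = -1 - 1*2 = -1 - 2 = -3)
E(t) = 0 (E(t) = (t + 3)*(-3 + 3) = (3 + t)*0 = 0)
-38*E(N)*(-26) = -38*0*(-26) = 0*(-26) = 0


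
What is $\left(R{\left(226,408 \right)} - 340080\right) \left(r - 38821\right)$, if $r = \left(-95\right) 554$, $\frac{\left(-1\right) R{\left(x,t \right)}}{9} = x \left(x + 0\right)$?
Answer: $73139217564$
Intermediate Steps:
$R{\left(x,t \right)} = - 9 x^{2}$ ($R{\left(x,t \right)} = - 9 x \left(x + 0\right) = - 9 x x = - 9 x^{2}$)
$r = -52630$
$\left(R{\left(226,408 \right)} - 340080\right) \left(r - 38821\right) = \left(- 9 \cdot 226^{2} - 340080\right) \left(-52630 - 38821\right) = \left(\left(-9\right) 51076 - 340080\right) \left(-91451\right) = \left(-459684 - 340080\right) \left(-91451\right) = \left(-799764\right) \left(-91451\right) = 73139217564$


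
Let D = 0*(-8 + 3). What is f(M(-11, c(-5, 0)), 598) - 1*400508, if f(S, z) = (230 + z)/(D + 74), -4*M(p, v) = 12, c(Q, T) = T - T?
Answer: -14818382/37 ≈ -4.0050e+5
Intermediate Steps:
c(Q, T) = 0
M(p, v) = -3 (M(p, v) = -1/4*12 = -3)
D = 0 (D = 0*(-5) = 0)
f(S, z) = 115/37 + z/74 (f(S, z) = (230 + z)/(0 + 74) = (230 + z)/74 = (230 + z)*(1/74) = 115/37 + z/74)
f(M(-11, c(-5, 0)), 598) - 1*400508 = (115/37 + (1/74)*598) - 1*400508 = (115/37 + 299/37) - 400508 = 414/37 - 400508 = -14818382/37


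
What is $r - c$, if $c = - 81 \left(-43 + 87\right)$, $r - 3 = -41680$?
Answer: $-38113$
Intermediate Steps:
$r = -41677$ ($r = 3 - 41680 = -41677$)
$c = -3564$ ($c = \left(-81\right) 44 = -3564$)
$r - c = -41677 - -3564 = -41677 + 3564 = -38113$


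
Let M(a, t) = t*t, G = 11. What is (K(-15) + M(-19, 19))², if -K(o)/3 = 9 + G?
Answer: 90601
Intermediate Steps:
M(a, t) = t²
K(o) = -60 (K(o) = -3*(9 + 11) = -3*20 = -60)
(K(-15) + M(-19, 19))² = (-60 + 19²)² = (-60 + 361)² = 301² = 90601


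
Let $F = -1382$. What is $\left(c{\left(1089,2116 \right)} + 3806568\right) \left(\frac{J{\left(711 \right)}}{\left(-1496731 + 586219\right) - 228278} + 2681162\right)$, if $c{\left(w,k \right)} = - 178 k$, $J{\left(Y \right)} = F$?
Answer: $\frac{1047250776805363104}{113879} \approx 9.1962 \cdot 10^{12}$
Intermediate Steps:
$J{\left(Y \right)} = -1382$
$\left(c{\left(1089,2116 \right)} + 3806568\right) \left(\frac{J{\left(711 \right)}}{\left(-1496731 + 586219\right) - 228278} + 2681162\right) = \left(\left(-178\right) 2116 + 3806568\right) \left(- \frac{1382}{\left(-1496731 + 586219\right) - 228278} + 2681162\right) = \left(-376648 + 3806568\right) \left(- \frac{1382}{-910512 - 228278} + 2681162\right) = 3429920 \left(- \frac{1382}{-1138790} + 2681162\right) = 3429920 \left(\left(-1382\right) \left(- \frac{1}{1138790}\right) + 2681162\right) = 3429920 \left(\frac{691}{569395} + 2681162\right) = 3429920 \cdot \frac{1526640237681}{569395} = \frac{1047250776805363104}{113879}$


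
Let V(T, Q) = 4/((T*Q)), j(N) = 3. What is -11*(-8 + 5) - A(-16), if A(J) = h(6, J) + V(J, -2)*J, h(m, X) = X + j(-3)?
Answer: 48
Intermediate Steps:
V(T, Q) = 4/(Q*T) (V(T, Q) = 4/((Q*T)) = 4*(1/(Q*T)) = 4/(Q*T))
h(m, X) = 3 + X (h(m, X) = X + 3 = 3 + X)
A(J) = 1 + J (A(J) = (3 + J) + (4/(-2*J))*J = (3 + J) + (4*(-½)/J)*J = (3 + J) + (-2/J)*J = (3 + J) - 2 = 1 + J)
-11*(-8 + 5) - A(-16) = -11*(-8 + 5) - (1 - 16) = -11*(-3) - 1*(-15) = 33 + 15 = 48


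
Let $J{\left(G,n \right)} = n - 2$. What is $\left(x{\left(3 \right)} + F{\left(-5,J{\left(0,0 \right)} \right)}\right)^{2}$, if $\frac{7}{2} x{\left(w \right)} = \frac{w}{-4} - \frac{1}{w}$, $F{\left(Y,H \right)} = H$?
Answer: $\frac{9409}{1764} \approx 5.3339$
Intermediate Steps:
$J{\left(G,n \right)} = -2 + n$
$x{\left(w \right)} = - \frac{2}{7 w} - \frac{w}{14}$ ($x{\left(w \right)} = \frac{2 \left(\frac{w}{-4} - \frac{1}{w}\right)}{7} = \frac{2 \left(w \left(- \frac{1}{4}\right) - \frac{1}{w}\right)}{7} = \frac{2 \left(- \frac{w}{4} - \frac{1}{w}\right)}{7} = \frac{2 \left(- \frac{1}{w} - \frac{w}{4}\right)}{7} = - \frac{2}{7 w} - \frac{w}{14}$)
$\left(x{\left(3 \right)} + F{\left(-5,J{\left(0,0 \right)} \right)}\right)^{2} = \left(\frac{-4 - 3^{2}}{14 \cdot 3} + \left(-2 + 0\right)\right)^{2} = \left(\frac{1}{14} \cdot \frac{1}{3} \left(-4 - 9\right) - 2\right)^{2} = \left(\frac{1}{14} \cdot \frac{1}{3} \left(-13\right) - 2\right)^{2} = \left(- \frac{13}{42} - 2\right)^{2} = \left(- \frac{97}{42}\right)^{2} = \frac{9409}{1764}$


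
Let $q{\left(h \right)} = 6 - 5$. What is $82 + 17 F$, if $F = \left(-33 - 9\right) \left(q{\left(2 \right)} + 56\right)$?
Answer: $-40616$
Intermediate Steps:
$q{\left(h \right)} = 1$
$F = -2394$ ($F = \left(-33 - 9\right) \left(1 + 56\right) = \left(-42\right) 57 = -2394$)
$82 + 17 F = 82 + 17 \left(-2394\right) = 82 - 40698 = -40616$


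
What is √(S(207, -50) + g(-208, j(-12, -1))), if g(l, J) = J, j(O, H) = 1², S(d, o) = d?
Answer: 4*√13 ≈ 14.422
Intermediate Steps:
j(O, H) = 1
√(S(207, -50) + g(-208, j(-12, -1))) = √(207 + 1) = √208 = 4*√13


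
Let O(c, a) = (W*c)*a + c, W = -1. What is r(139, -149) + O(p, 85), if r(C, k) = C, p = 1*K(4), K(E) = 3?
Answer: -113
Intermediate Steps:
p = 3 (p = 1*3 = 3)
O(c, a) = c - a*c (O(c, a) = (-c)*a + c = -a*c + c = c - a*c)
r(139, -149) + O(p, 85) = 139 + 3*(1 - 1*85) = 139 + 3*(1 - 85) = 139 + 3*(-84) = 139 - 252 = -113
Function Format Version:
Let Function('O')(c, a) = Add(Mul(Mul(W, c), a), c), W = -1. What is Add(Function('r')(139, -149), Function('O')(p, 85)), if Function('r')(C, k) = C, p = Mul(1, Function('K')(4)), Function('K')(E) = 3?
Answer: -113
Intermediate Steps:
p = 3 (p = Mul(1, 3) = 3)
Function('O')(c, a) = Add(c, Mul(-1, a, c)) (Function('O')(c, a) = Add(Mul(Mul(-1, c), a), c) = Add(Mul(-1, a, c), c) = Add(c, Mul(-1, a, c)))
Add(Function('r')(139, -149), Function('O')(p, 85)) = Add(139, Mul(3, Add(1, Mul(-1, 85)))) = Add(139, Mul(3, Add(1, -85))) = Add(139, Mul(3, -84)) = Add(139, -252) = -113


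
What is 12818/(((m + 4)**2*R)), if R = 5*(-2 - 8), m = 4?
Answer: -6409/1600 ≈ -4.0056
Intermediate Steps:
R = -50 (R = 5*(-10) = -50)
12818/(((m + 4)**2*R)) = 12818/(((4 + 4)**2*(-50))) = 12818/((8**2*(-50))) = 12818/((64*(-50))) = 12818/(-3200) = 12818*(-1/3200) = -6409/1600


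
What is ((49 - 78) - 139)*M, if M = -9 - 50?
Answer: 9912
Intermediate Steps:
M = -59
((49 - 78) - 139)*M = ((49 - 78) - 139)*(-59) = (-29 - 139)*(-59) = -168*(-59) = 9912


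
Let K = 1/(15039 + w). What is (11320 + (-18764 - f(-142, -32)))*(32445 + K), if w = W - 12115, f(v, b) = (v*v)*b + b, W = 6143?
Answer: 187637839282176/9067 ≈ 2.0695e+10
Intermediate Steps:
f(v, b) = b + b*v² (f(v, b) = v²*b + b = b*v² + b = b + b*v²)
w = -5972 (w = 6143 - 12115 = -5972)
K = 1/9067 (K = 1/(15039 - 5972) = 1/9067 ≈ 0.00011029)
(11320 + (-18764 - f(-142, -32)))*(32445 + K) = (11320 + (-18764 - (-32)*(1 + (-142)²)))*(32445 + 1/9067) = (11320 + (-18764 - (-32)*(1 + 20164)))*(294178816/9067) = (11320 + (-18764 - (-32)*20165))*(294178816/9067) = (11320 + (-18764 - 1*(-645280)))*(294178816/9067) = (11320 + (-18764 + 645280))*(294178816/9067) = (11320 + 626516)*(294178816/9067) = 637836*(294178816/9067) = 187637839282176/9067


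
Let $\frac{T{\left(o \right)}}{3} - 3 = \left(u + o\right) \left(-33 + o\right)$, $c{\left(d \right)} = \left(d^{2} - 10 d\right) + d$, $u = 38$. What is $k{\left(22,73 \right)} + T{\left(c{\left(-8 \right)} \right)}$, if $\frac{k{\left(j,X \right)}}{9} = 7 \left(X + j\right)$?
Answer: $59760$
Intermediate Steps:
$k{\left(j,X \right)} = 63 X + 63 j$ ($k{\left(j,X \right)} = 9 \cdot 7 \left(X + j\right) = 9 \left(7 X + 7 j\right) = 63 X + 63 j$)
$c{\left(d \right)} = d^{2} - 9 d$
$T{\left(o \right)} = 9 + 3 \left(-33 + o\right) \left(38 + o\right)$ ($T{\left(o \right)} = 9 + 3 \left(38 + o\right) \left(-33 + o\right) = 9 + 3 \left(-33 + o\right) \left(38 + o\right)$)
$k{\left(22,73 \right)} + T{\left(c{\left(-8 \right)} \right)} = \left(63 \cdot 73 + 63 \cdot 22\right) + \left(-3753 + 3 \left(- 8 \left(-9 - 8\right)\right)^{2} + 15 \left(- 8 \left(-9 - 8\right)\right)\right) = \left(4599 + 1386\right) + \left(-3753 + 3 \left(\left(-8\right) \left(-17\right)\right)^{2} + 15 \left(\left(-8\right) \left(-17\right)\right)\right) = 5985 + \left(-3753 + 3 \cdot 136^{2} + 15 \cdot 136\right) = 5985 + \left(-3753 + 3 \cdot 18496 + 2040\right) = 5985 + \left(-3753 + 55488 + 2040\right) = 5985 + 53775 = 59760$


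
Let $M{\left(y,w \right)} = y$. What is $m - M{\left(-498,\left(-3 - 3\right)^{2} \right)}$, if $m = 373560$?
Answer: $374058$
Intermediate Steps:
$m - M{\left(-498,\left(-3 - 3\right)^{2} \right)} = 373560 - -498 = 373560 + 498 = 374058$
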